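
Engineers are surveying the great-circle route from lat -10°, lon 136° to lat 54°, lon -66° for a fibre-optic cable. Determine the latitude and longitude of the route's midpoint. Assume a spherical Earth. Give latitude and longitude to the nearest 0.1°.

≈ lat 52.3°, lon 162.6°

Write both endpoints as unit vectors p₁, p₂ with components (cos φ cos λ, cos φ sin λ, sin φ).
The central angle between the endpoints is δ = arccos(p₁·p₂) ≈ 2.315 rad (132.6°).
Interpolate at f = 1/2 with slerp weights a = sin((1−f)δ)/sin δ ≈ 1.245, b = sin(fδ)/sin δ ≈ 1.245.
p = a·p₁ + b·p₂ ≈ (-0.584, 0.183, 0.791); φ = arcsin(p_z) ≈ 52.26°, λ = atan2(p_y, p_x) ≈ 162.59°.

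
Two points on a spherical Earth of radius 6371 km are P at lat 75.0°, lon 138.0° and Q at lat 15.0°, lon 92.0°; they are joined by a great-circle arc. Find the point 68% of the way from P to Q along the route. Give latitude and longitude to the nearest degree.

≈ lat 35°, lon 97°

Convert each endpoint to a unit vector on the sphere (x = cos φ cos λ, y = cos φ sin λ, z = sin φ).
The central angle between the endpoints is δ = arccos(p₁·p₂) ≈ 1.133 rad (64.9°).
Interpolate at f = 0.68 with slerp weights a = sin((1−f)δ)/sin δ ≈ 0.392, b = sin(fδ)/sin δ ≈ 0.769.
p = a·p₁ + b·p₂ ≈ (-0.101, 0.810, 0.577); φ = arcsin(p_z) ≈ 35.26°, λ = atan2(p_y, p_x) ≈ 97.12°.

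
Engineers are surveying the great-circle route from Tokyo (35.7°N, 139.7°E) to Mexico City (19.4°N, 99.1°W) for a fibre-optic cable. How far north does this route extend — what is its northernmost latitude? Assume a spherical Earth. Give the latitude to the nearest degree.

The great circle lies in the plane with unit normal n̂ = (p₁ × p₂)/|p₁ × p₂|.
Here n̂_z ≈ +0.669; the vertex latitude is φ_max = arccos|n̂_z| ≈ 48.0°.
Check via Clairaut: cos φ_max = |cos φ₁| · sin C = cos(35.7°)·sin(55.5°) ≈ 0.669, again giving ≈ 48.0°.

≈ 48°N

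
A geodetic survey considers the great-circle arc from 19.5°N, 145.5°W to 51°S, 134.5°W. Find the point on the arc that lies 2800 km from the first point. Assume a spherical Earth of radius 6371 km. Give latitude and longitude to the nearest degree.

≈ 5°S, 142°W

Convert each endpoint to a unit vector on the sphere (x = cos φ cos λ, y = cos φ sin λ, z = sin φ).
The central angle between the endpoints is δ = arccos(p₁·p₂) ≈ 1.242 rad (71.2°). The total great-circle distance is δ·R ≈ 1.242 × 6371 ≈ 7913 km, so the target fraction is f = 2800/7913 ≈ 0.354.
Interpolate at f ≈ 0.354 with slerp weights a = sin((1−f)δ)/sin δ ≈ 0.760, b = sin(fδ)/sin δ ≈ 0.450.
p = a·p₁ + b·p₂ ≈ (-0.789, -0.607, -0.096); φ = arcsin(p_z) ≈ -5.49°, λ = atan2(p_y, p_x) ≈ -142.39°.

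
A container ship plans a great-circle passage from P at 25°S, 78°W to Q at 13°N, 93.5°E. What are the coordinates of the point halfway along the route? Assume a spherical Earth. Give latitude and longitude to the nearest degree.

Write both endpoints as unit vectors p₁, p₂ with components (cos φ cos λ, cos φ sin λ, sin φ).
The central angle between the endpoints is δ = arccos(p₁·p₂) ≈ 2.890 rad (165.6°).
Interpolate at f = 1/2 with slerp weights a = sin((1−f)δ)/sin δ ≈ 3.981, b = sin(fδ)/sin δ ≈ 3.981.
p = a·p₁ + b·p₂ ≈ (0.513, 0.343, -0.787); φ = arcsin(p_z) ≈ -51.89°, λ = atan2(p_y, p_x) ≈ 33.72°.

≈ 52°S, 34°E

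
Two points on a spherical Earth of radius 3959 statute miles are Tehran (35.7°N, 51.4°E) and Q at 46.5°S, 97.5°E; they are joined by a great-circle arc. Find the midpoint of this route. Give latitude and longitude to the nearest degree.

≈ 6°S, 72°E

Convert each endpoint to a unit vector on the sphere (x = cos φ cos λ, y = cos φ sin λ, z = sin φ).
The central angle between the endpoints is δ = arccos(p₁·p₂) ≈ 1.606 rad (92.0°).
Interpolate at f = 1/2 with slerp weights a = sin((1−f)δ)/sin δ ≈ 0.720, b = sin(fδ)/sin δ ≈ 0.720.
p = a·p₁ + b·p₂ ≈ (0.300, 0.948, -0.102); φ = arcsin(p_z) ≈ -5.86°, λ = atan2(p_y, p_x) ≈ 72.44°.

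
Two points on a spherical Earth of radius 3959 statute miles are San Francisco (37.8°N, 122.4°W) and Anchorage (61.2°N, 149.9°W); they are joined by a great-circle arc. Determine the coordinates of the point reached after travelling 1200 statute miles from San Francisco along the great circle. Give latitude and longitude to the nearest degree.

Convert each endpoint to a unit vector on the sphere (x = cos φ cos λ, y = cos φ sin λ, z = sin φ).
The central angle between the endpoints is δ = arccos(p₁·p₂) ≈ 0.506 rad (29.0°). The total great-circle distance is δ·R ≈ 0.506 × 3959 ≈ 2003 mi, so the target fraction is f = 1200/2003 ≈ 0.599.
Interpolate at f ≈ 0.599 with slerp weights a = sin((1−f)δ)/sin δ ≈ 0.416, b = sin(fδ)/sin δ ≈ 0.616.
p = a·p₁ + b·p₂ ≈ (-0.433, -0.426, 0.794); φ = arcsin(p_z) ≈ 52.61°, λ = atan2(p_y, p_x) ≈ -135.44°.

≈ 53°N, 135°W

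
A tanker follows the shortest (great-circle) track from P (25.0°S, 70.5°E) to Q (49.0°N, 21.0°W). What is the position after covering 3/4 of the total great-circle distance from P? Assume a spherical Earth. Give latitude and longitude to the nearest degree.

≈ (36°N, 12°E)

Write both endpoints as unit vectors p₁, p₂ with components (cos φ cos λ, cos φ sin λ, sin φ).
The central angle between the endpoints is δ = arccos(p₁·p₂) ≈ 1.912 rad (109.5°).
Interpolate at f = 3/4 with slerp weights a = sin((1−f)δ)/sin δ ≈ 0.488, b = sin(fδ)/sin δ ≈ 1.051.
p = a·p₁ + b·p₂ ≈ (0.792, 0.170, 0.587); φ = arcsin(p_z) ≈ 35.95°, λ = atan2(p_y, p_x) ≈ 12.11°.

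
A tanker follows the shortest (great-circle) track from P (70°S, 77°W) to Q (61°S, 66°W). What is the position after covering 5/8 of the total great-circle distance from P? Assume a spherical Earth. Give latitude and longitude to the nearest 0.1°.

From cos δ = sin φ₁ sin φ₂ + cos φ₁ cos φ₂ cos Δλ, the central angle is δ ≈ 0.175 rad (10.1°).
Interpolate at f = 5/8 with slerp weights a = sin((1−f)δ)/sin δ ≈ 0.377, b = sin(fδ)/sin δ ≈ 0.627.
p = a·p₁ + b·p₂ ≈ (0.153, -0.403, -0.902); φ = arcsin(p_z) ≈ -64.46°, λ = atan2(p_y, p_x) ≈ -69.27°.

≈ (64.5°S, 69.3°W)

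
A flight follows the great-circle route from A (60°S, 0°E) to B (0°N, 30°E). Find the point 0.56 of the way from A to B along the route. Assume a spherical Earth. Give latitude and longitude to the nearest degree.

From cos δ = sin φ₁ sin φ₂ + cos φ₁ cos φ₂ cos Δλ, the central angle is δ ≈ 1.123 rad (64.3°).
Interpolate at f = 0.56 with slerp weights a = sin((1−f)δ)/sin δ ≈ 0.526, b = sin(fδ)/sin δ ≈ 0.653.
p = a·p₁ + b·p₂ ≈ (0.828, 0.326, -0.456); φ = arcsin(p_z) ≈ -27.11°, λ = atan2(p_y, p_x) ≈ 21.50°.

≈ (27°S, 22°E)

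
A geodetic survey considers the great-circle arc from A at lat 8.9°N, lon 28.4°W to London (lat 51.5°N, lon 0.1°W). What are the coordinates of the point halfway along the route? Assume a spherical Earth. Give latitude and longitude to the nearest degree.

Convert each endpoint to a unit vector on the sphere (x = cos φ cos λ, y = cos φ sin λ, z = sin φ).
The central angle between the endpoints is δ = arccos(p₁·p₂) ≈ 0.847 rad (48.5°).
Interpolate at f = 1/2 with slerp weights a = sin((1−f)δ)/sin δ ≈ 0.548, b = sin(fδ)/sin δ ≈ 0.548.
p = a·p₁ + b·p₂ ≈ (0.818, -0.258, 0.514); φ = arcsin(p_z) ≈ 30.93°, λ = atan2(p_y, p_x) ≈ -17.52°.

≈ lat 31°N, lon 18°W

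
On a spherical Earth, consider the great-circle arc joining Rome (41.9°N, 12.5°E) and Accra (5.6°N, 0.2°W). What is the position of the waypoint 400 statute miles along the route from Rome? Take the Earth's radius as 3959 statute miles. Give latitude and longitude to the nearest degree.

From cos δ = sin φ₁ sin φ₂ + cos φ₁ cos φ₂ cos Δλ, the central angle is δ ≈ 0.664 rad (38.0°). The total great-circle distance is δ·R ≈ 0.664 × 3959 ≈ 2627 mi, so the target fraction is f = 400/2627 ≈ 0.152.
Interpolate at f ≈ 0.152 with slerp weights a = sin((1−f)δ)/sin δ ≈ 0.866, b = sin(fδ)/sin δ ≈ 0.164.
p = a·p₁ + b·p₂ ≈ (0.792, 0.139, 0.594); φ = arcsin(p_z) ≈ 36.46°, λ = atan2(p_y, p_x) ≈ 9.95°.

≈ 36°N, 10°E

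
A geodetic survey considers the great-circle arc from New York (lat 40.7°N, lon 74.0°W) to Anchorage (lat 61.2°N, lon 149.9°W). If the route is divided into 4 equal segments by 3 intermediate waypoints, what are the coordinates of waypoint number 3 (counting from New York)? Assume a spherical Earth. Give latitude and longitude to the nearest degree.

Write both endpoints as unit vectors p₁, p₂ with components (cos φ cos λ, cos φ sin λ, sin φ).
The central angle between the endpoints is δ = arccos(p₁·p₂) ≈ 0.849 rad (48.7°).
Interpolate at f = 3/4 with slerp weights a = sin((1−f)δ)/sin δ ≈ 0.281, b = sin(fδ)/sin δ ≈ 0.792.
p = a·p₁ + b·p₂ ≈ (-0.272, -0.396, 0.877); φ = arcsin(p_z) ≈ 61.31°, λ = atan2(p_y, p_x) ≈ -124.44°.

≈ lat 61°N, lon 124°W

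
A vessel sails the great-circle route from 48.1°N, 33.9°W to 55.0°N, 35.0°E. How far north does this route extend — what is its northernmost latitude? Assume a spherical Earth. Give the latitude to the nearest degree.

The great circle lies in the plane with unit normal n̂ = (p₁ × p₂)/|p₁ × p₂|.
Here n̂_z ≈ +0.538; the vertex latitude is φ_max = arccos|n̂_z| ≈ 57.4°.

≈ 57°N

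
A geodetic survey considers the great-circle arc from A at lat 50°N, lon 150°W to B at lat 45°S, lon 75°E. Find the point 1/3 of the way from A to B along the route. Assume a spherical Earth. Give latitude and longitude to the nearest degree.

Convert each endpoint to a unit vector on the sphere (x = cos φ cos λ, y = cos φ sin λ, z = sin φ).
The central angle between the endpoints is δ = arccos(p₁·p₂) ≈ 2.612 rad (149.7°).
Interpolate at f = 1/3 with slerp weights a = sin((1−f)δ)/sin δ ≈ 1.951, b = sin(fδ)/sin δ ≈ 1.514.
p = a·p₁ + b·p₂ ≈ (-0.809, 0.407, 0.424); φ = arcsin(p_z) ≈ 25.09°, λ = atan2(p_y, p_x) ≈ 153.29°.

≈ lat 25°N, lon 153°E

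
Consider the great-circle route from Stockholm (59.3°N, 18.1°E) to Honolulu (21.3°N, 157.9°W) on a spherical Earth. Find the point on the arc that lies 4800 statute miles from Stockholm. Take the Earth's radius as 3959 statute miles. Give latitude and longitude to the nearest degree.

From cos δ = sin φ₁ sin φ₂ + cos φ₁ cos φ₂ cos Δλ, the central angle is δ ≈ 1.734 rad (99.3°). The total great-circle distance is δ·R ≈ 1.734 × 3959 ≈ 6864 mi, so the target fraction is f = 4800/6864 ≈ 0.699.
Interpolate at f ≈ 0.699 with slerp weights a = sin((1−f)δ)/sin δ ≈ 0.505, b = sin(fδ)/sin δ ≈ 0.949.
p = a·p₁ + b·p₂ ≈ (-0.574, -0.253, 0.779); φ = arcsin(p_z) ≈ 51.14°, λ = atan2(p_y, p_x) ≈ -156.26°.

≈ 51°N, 156°W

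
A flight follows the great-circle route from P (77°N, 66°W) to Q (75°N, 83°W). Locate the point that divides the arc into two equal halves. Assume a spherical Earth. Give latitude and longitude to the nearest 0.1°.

≈ (76.1°N, 75.1°W)

Write both endpoints as unit vectors p₁, p₂ with components (cos φ cos λ, cos φ sin λ, sin φ).
The central angle between the endpoints is δ = arccos(p₁·p₂) ≈ 0.079 rad (4.6°).
Interpolate at f = 1/2 with slerp weights a = sin((1−f)δ)/sin δ ≈ 0.500, b = sin(fδ)/sin δ ≈ 0.500.
p = a·p₁ + b·p₂ ≈ (0.062, -0.231, 0.971); φ = arcsin(p_z) ≈ 76.15°, λ = atan2(p_y, p_x) ≈ -75.10°.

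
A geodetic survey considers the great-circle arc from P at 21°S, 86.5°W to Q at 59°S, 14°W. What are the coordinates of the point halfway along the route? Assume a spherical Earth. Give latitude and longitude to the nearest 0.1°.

Write both endpoints as unit vectors p₁, p₂ with components (cos φ cos λ, cos φ sin λ, sin φ).
The central angle between the endpoints is δ = arccos(p₁·p₂) ≈ 1.102 rad (63.1°).
Interpolate at f = 1/2 with slerp weights a = sin((1−f)δ)/sin δ ≈ 0.587, b = sin(fδ)/sin δ ≈ 0.587.
p = a·p₁ + b·p₂ ≈ (0.327, -0.620, -0.713); φ = arcsin(p_z) ≈ -45.51°, λ = atan2(p_y, p_x) ≈ -62.21°.

≈ 45.5°S, 62.2°W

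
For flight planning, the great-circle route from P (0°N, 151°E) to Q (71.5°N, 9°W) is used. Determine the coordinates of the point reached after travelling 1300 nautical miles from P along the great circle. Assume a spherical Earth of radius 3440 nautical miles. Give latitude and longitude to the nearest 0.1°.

≈ (21.5°N, 148.4°E)

Write both endpoints as unit vectors p₁, p₂ with components (cos φ cos λ, cos φ sin λ, sin φ).
The central angle between the endpoints is δ = arccos(p₁·p₂) ≈ 1.874 rad (107.3°). The total great-circle distance is δ·R ≈ 1.874 × 3440 ≈ 6445 nmi, so the target fraction is f = 1300/6445 ≈ 0.202.
Interpolate at f ≈ 0.202 with slerp weights a = sin((1−f)δ)/sin δ ≈ 1.045, b = sin(fδ)/sin δ ≈ 0.387.
p = a·p₁ + b·p₂ ≈ (-0.793, 0.487, 0.367); φ = arcsin(p_z) ≈ 21.51°, λ = atan2(p_y, p_x) ≈ 148.42°.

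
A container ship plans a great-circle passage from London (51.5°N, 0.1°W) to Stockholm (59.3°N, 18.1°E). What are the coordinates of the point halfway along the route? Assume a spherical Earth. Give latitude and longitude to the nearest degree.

Convert each endpoint to a unit vector on the sphere (x = cos φ cos λ, y = cos φ sin λ, z = sin φ).
The central angle between the endpoints is δ = arccos(p₁·p₂) ≈ 0.225 rad (12.9°).
Interpolate at f = 1/2 with slerp weights a = sin((1−f)δ)/sin δ ≈ 0.503, b = sin(fδ)/sin δ ≈ 0.503.
p = a·p₁ + b·p₂ ≈ (0.557, 0.079, 0.826); φ = arcsin(p_z) ≈ 55.74°, λ = atan2(p_y, p_x) ≈ 8.09°.

≈ 56°N, 8°E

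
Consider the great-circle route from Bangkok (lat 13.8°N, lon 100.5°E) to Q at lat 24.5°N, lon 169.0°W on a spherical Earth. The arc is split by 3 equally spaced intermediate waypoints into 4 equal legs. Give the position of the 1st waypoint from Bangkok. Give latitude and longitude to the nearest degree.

Convert each endpoint to a unit vector on the sphere (x = cos φ cos λ, y = cos φ sin λ, z = sin φ).
The central angle between the endpoints is δ = arccos(p₁·p₂) ≈ 1.479 rad (84.8°).
Interpolate at f = 1/4 with slerp weights a = sin((1−f)δ)/sin δ ≈ 0.899, b = sin(fδ)/sin δ ≈ 0.363.
p = a·p₁ + b·p₂ ≈ (-0.483, 0.796, 0.365); φ = arcsin(p_z) ≈ 21.41°, λ = atan2(p_y, p_x) ≈ 121.28°.

≈ lat 21°N, lon 121°E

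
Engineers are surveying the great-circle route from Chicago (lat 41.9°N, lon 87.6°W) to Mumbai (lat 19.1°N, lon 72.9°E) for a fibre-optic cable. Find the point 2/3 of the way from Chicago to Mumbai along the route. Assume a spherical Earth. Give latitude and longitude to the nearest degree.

≈ lat 55°N, lon 55°E

Write both endpoints as unit vectors p₁, p₂ with components (cos φ cos λ, cos φ sin λ, sin φ).
The central angle between the endpoints is δ = arccos(p₁·p₂) ≈ 2.031 rad (116.4°).
Interpolate at f = 2/3 with slerp weights a = sin((1−f)δ)/sin δ ≈ 0.699, b = sin(fδ)/sin δ ≈ 1.090.
p = a·p₁ + b·p₂ ≈ (0.325, 0.465, 0.824); φ = arcsin(p_z) ≈ 55.47°, λ = atan2(p_y, p_x) ≈ 55.05°.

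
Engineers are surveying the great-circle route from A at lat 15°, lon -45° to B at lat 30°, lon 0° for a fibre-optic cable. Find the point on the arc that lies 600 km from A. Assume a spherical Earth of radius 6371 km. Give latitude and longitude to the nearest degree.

Convert each endpoint to a unit vector on the sphere (x = cos φ cos λ, y = cos φ sin λ, z = sin φ).
The central angle between the endpoints is δ = arccos(p₁·p₂) ≈ 0.766 rad (43.9°). The total great-circle distance is δ·R ≈ 0.766 × 6371 ≈ 4878 km, so the target fraction is f = 600/4878 ≈ 0.123.
Interpolate at f ≈ 0.123 with slerp weights a = sin((1−f)δ)/sin δ ≈ 0.898, b = sin(fδ)/sin δ ≈ 0.136.
p = a·p₁ + b·p₂ ≈ (0.731, -0.613, 0.300); φ = arcsin(p_z) ≈ 17.47°, λ = atan2(p_y, p_x) ≈ -40.00°.

≈ lat 17°, lon -40°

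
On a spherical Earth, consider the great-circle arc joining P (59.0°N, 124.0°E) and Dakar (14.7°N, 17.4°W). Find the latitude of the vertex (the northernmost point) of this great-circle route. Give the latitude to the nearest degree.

The great circle lies in the plane with unit normal n̂ = (p₁ × p₂)/|p₁ × p₂|.
Here n̂_z ≈ -0.315; the vertex latitude is φ_max = arccos|n̂_z| ≈ 71.6°.

≈ 72°N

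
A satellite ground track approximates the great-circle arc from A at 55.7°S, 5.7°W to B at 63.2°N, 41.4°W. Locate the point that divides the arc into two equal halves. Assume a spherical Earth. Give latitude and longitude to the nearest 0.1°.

≈ 3.9°N, 21.5°W

Write both endpoints as unit vectors p₁, p₂ with components (cos φ cos λ, cos φ sin λ, sin φ).
The central angle between the endpoints is δ = arccos(p₁·p₂) ≈ 2.131 rad (122.1°).
Interpolate at f = 1/2 with slerp weights a = sin((1−f)δ)/sin δ ≈ 1.033, b = sin(fδ)/sin δ ≈ 1.033.
p = a·p₁ + b·p₂ ≈ (0.928, -0.366, 0.069); φ = arcsin(p_z) ≈ 3.94°, λ = atan2(p_y, p_x) ≈ -21.50°.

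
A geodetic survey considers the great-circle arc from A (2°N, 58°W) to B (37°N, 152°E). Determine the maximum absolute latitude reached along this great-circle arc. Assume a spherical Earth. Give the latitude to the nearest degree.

≈ 57°N

The great circle lies in the plane with unit normal n̂ = (p₁ × p₂)/|p₁ × p₂|.
Here n̂_z ≈ -0.538; the vertex latitude is φ_max = arccos|n̂_z| ≈ 57.5°.
Check via Clairaut: cos φ_max = |cos φ₁| · sin C = cos(2.0°)·sin(32.6°) ≈ 0.538, again giving ≈ 57.5°.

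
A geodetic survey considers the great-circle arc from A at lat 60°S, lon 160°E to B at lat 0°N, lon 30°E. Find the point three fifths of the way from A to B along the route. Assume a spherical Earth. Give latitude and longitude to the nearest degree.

Convert each endpoint to a unit vector on the sphere (x = cos φ cos λ, y = cos φ sin λ, z = sin φ).
The central angle between the endpoints is δ = arccos(p₁·p₂) ≈ 1.898 rad (108.7°).
Interpolate at f = 3/5 with slerp weights a = sin((1−f)δ)/sin δ ≈ 0.727, b = sin(fδ)/sin δ ≈ 0.959.
p = a·p₁ + b·p₂ ≈ (0.489, 0.604, -0.630); φ = arcsin(p_z) ≈ -39.01°, λ = atan2(p_y, p_x) ≈ 51.00°.

≈ lat 39°S, lon 51°E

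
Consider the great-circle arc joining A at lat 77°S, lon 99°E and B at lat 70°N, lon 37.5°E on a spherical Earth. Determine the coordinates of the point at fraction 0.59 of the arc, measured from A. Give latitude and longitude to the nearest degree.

Convert each endpoint to a unit vector on the sphere (x = cos φ cos λ, y = cos φ sin λ, z = sin φ).
The central angle between the endpoints is δ = arccos(p₁·p₂) ≈ 2.644 rad (151.5°).
Interpolate at f = 0.59 with slerp weights a = sin((1−f)δ)/sin δ ≈ 1.853, b = sin(fδ)/sin δ ≈ 2.096.
p = a·p₁ + b·p₂ ≈ (0.504, 0.848, 0.164); φ = arcsin(p_z) ≈ 9.46°, λ = atan2(p_y, p_x) ≈ 59.30°.

≈ lat 9°N, lon 59°E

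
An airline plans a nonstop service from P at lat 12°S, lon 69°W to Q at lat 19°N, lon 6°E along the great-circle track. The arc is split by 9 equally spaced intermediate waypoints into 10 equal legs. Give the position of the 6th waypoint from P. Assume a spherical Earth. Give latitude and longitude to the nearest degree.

The haversine formula gives a central angle δ ≈ 1.398 rad (80.1°) between the endpoints.
Interpolate at f = 6/10 with slerp weights a = sin((1−f)δ)/sin δ ≈ 0.539, b = sin(fδ)/sin δ ≈ 0.755.
p = a·p₁ + b·p₂ ≈ (0.899, -0.417, 0.134); φ = arcsin(p_z) ≈ 7.69°, λ = atan2(p_y, p_x) ≈ -24.90°.

≈ lat 8°N, lon 25°W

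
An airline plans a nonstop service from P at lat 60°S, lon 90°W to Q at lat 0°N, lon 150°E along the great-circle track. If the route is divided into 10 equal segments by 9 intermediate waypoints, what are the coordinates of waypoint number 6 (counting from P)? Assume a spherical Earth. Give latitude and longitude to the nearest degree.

The haversine formula gives a central angle δ ≈ 1.823 rad (104.5°) between the endpoints.
Interpolate at f = 6/10 with slerp weights a = sin((1−f)δ)/sin δ ≈ 0.688, b = sin(fδ)/sin δ ≈ 0.918.
p = a·p₁ + b·p₂ ≈ (-0.795, 0.115, -0.596); φ = arcsin(p_z) ≈ -36.59°, λ = atan2(p_y, p_x) ≈ 171.79°.

≈ lat 37°S, lon 172°E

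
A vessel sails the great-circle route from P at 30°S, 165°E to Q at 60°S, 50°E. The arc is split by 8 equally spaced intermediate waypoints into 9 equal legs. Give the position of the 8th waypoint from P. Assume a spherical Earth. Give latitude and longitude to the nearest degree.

≈ 64°S, 66°E

Write both endpoints as unit vectors p₁, p₂ with components (cos φ cos λ, cos φ sin λ, sin φ).
The central angle between the endpoints is δ = arccos(p₁·p₂) ≈ 1.318 rad (75.5°).
Interpolate at f = 8/9 with slerp weights a = sin((1−f)δ)/sin δ ≈ 0.151, b = sin(fδ)/sin δ ≈ 0.952.
p = a·p₁ + b·p₂ ≈ (0.180, 0.398, -0.899); φ = arcsin(p_z) ≈ -64.09°, λ = atan2(p_y, p_x) ≈ 65.71°.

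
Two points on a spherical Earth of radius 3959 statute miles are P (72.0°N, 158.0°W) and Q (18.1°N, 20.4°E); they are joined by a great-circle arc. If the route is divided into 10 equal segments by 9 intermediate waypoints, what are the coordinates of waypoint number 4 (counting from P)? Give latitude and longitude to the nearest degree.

≈ (72°N, 19°E)

From cos δ = sin φ₁ sin φ₂ + cos φ₁ cos φ₂ cos Δλ, the central angle is δ ≈ 1.569 rad (89.9°).
Interpolate at f = 4/10 with slerp weights a = sin((1−f)δ)/sin δ ≈ 0.808, b = sin(fδ)/sin δ ≈ 0.587.
p = a·p₁ + b·p₂ ≈ (0.292, 0.101, 0.951); φ = arcsin(p_z) ≈ 72.03°, λ = atan2(p_y, p_x) ≈ 19.10°.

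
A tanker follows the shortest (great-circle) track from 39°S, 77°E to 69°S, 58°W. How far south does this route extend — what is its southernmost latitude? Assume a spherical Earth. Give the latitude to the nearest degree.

The great circle lies in the plane with unit normal n̂ = (p₁ × p₂)/|p₁ × p₂|.
Here n̂_z ≈ -0.214; the vertex latitude is φ_max = arccos|n̂_z| ≈ 77.6°.
Check via Clairaut: cos φ_max = |cos φ₁| · sin C = cos(39.0°)·sin(164.0°) ≈ 0.214, again giving ≈ 77.6°.

≈ 78°S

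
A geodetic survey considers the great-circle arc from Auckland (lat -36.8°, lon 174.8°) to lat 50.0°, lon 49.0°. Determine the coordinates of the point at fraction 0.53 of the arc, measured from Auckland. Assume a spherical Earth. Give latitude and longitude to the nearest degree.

Write both endpoints as unit vectors p₁, p₂ with components (cos φ cos λ, cos φ sin λ, sin φ).
The central angle between the endpoints is δ = arccos(p₁·p₂) ≈ 2.434 rad (139.5°).
Interpolate at f = 0.53 with slerp weights a = sin((1−f)δ)/sin δ ≈ 1.401, b = sin(fδ)/sin δ ≈ 1.478.
p = a·p₁ + b·p₂ ≈ (-0.493, 0.819, 0.293); φ = arcsin(p_z) ≈ 17.07°, λ = atan2(p_y, p_x) ≈ 121.07°.

≈ lat 17°, lon 121°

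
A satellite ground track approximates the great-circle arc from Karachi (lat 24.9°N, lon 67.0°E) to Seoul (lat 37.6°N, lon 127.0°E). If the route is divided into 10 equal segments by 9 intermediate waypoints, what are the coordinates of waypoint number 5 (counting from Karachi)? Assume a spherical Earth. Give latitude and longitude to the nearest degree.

≈ lat 35°N, lon 95°E

Write both endpoints as unit vectors p₁, p₂ with components (cos φ cos λ, cos φ sin λ, sin φ).
The central angle between the endpoints is δ = arccos(p₁·p₂) ≈ 0.907 rad (52.0°).
Interpolate at f = 5/10 with slerp weights a = sin((1−f)δ)/sin δ ≈ 0.556, b = sin(fδ)/sin δ ≈ 0.556.
p = a·p₁ + b·p₂ ≈ (-0.068, 0.816, 0.574); φ = arcsin(p_z) ≈ 35.00°, λ = atan2(p_y, p_x) ≈ 94.77°.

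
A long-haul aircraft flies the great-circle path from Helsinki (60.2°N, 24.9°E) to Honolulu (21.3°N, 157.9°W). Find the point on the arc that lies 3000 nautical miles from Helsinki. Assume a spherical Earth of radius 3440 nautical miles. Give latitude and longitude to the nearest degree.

Convert each endpoint to a unit vector on the sphere (x = cos φ cos λ, y = cos φ sin λ, z = sin φ).
The central angle between the endpoints is δ = arccos(p₁·p₂) ≈ 1.719 rad (98.5°). The total great-circle distance is δ·R ≈ 1.719 × 3440 ≈ 5912 nmi, so the target fraction is f = 3000/5912 ≈ 0.507.
Interpolate at f ≈ 0.507 with slerp weights a = sin((1−f)δ)/sin δ ≈ 0.757, b = sin(fδ)/sin δ ≈ 0.774.
p = a·p₁ + b·p₂ ≈ (-0.327, -0.113, 0.938); φ = arcsin(p_z) ≈ 69.77°, λ = atan2(p_y, p_x) ≈ -160.95°.

≈ 70°N, 161°W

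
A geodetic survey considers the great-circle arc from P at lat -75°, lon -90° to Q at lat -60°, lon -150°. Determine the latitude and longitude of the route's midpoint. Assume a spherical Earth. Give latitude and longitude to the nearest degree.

Write both endpoints as unit vectors p₁, p₂ with components (cos φ cos λ, cos φ sin λ, sin φ).
The central angle between the endpoints is δ = arccos(p₁·p₂) ≈ 0.448 rad (25.7°).
Interpolate at f = 1/2 with slerp weights a = sin((1−f)δ)/sin δ ≈ 0.513, b = sin(fδ)/sin δ ≈ 0.513.
p = a·p₁ + b·p₂ ≈ (-0.222, -0.261, -0.939); φ = arcsin(p_z) ≈ -69.96°, λ = atan2(p_y, p_x) ≈ -130.40°.

≈ lat -70°, lon -130°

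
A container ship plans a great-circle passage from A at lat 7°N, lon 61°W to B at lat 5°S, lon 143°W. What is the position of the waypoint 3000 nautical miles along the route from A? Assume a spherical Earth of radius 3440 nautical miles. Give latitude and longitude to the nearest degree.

Write both endpoints as unit vectors p₁, p₂ with components (cos φ cos λ, cos φ sin λ, sin φ).
The central angle between the endpoints is δ = arccos(p₁·p₂) ≈ 1.443 rad (82.7°). The total great-circle distance is δ·R ≈ 1.443 × 3440 ≈ 4966 nmi, so the target fraction is f = 3000/4966 ≈ 0.604.
Interpolate at f ≈ 0.604 with slerp weights a = sin((1−f)δ)/sin δ ≈ 0.545, b = sin(fδ)/sin δ ≈ 0.772.
p = a·p₁ + b·p₂ ≈ (-0.352, -0.936, -0.001); φ = arcsin(p_z) ≈ -0.05°, λ = atan2(p_y, p_x) ≈ -110.60°.

≈ lat 0°N, lon 111°W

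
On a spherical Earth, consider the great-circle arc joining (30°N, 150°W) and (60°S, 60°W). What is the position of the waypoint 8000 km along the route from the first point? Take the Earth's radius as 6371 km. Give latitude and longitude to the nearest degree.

≈ (32°S, 112°W)

Convert each endpoint to a unit vector on the sphere (x = cos φ cos λ, y = cos φ sin λ, z = sin φ).
The central angle between the endpoints is δ = arccos(p₁·p₂) ≈ 2.019 rad (115.7°). The total great-circle distance is δ·R ≈ 2.019 × 6371 ≈ 12861 km, so the target fraction is f = 8000/12861 ≈ 0.622.
Interpolate at f ≈ 0.622 with slerp weights a = sin((1−f)δ)/sin δ ≈ 0.767, b = sin(fδ)/sin δ ≈ 1.055.
p = a·p₁ + b·p₂ ≈ (-0.311, -0.789, -0.530); φ = arcsin(p_z) ≈ -32.01°, λ = atan2(p_y, p_x) ≈ -111.54°.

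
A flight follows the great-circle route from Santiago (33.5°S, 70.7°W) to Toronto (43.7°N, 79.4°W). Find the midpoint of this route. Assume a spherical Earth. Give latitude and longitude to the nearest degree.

≈ 5°N, 75°W

Write both endpoints as unit vectors p₁, p₂ with components (cos φ cos λ, cos φ sin λ, sin φ).
The central angle between the endpoints is δ = arccos(p₁·p₂) ≈ 1.355 rad (77.6°).
Interpolate at f = 1/2 with slerp weights a = sin((1−f)δ)/sin δ ≈ 0.642, b = sin(fδ)/sin δ ≈ 0.642.
p = a·p₁ + b·p₂ ≈ (0.262, -0.961, 0.089); φ = arcsin(p_z) ≈ 5.11°, λ = atan2(p_y, p_x) ≈ -74.74°.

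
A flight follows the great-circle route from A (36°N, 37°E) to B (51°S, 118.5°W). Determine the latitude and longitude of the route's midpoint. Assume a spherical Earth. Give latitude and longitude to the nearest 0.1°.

From cos δ = sin φ₁ sin φ₂ + cos φ₁ cos φ₂ cos Δλ, the central angle is δ ≈ 2.739 rad (156.9°).
Interpolate at f = 1/2 with slerp weights a = sin((1−f)δ)/sin δ ≈ 2.501, b = sin(fδ)/sin δ ≈ 2.501.
p = a·p₁ + b·p₂ ≈ (0.865, -0.166, -0.474); φ = arcsin(p_z) ≈ -28.27°, λ = atan2(p_y, p_x) ≈ -10.83°.

≈ (28.3°S, 10.8°W)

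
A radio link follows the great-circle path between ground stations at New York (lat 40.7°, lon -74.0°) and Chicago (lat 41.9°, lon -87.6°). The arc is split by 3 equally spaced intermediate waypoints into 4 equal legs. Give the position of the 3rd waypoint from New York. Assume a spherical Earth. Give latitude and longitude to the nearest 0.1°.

The haversine formula gives a central angle δ ≈ 0.179 rad (10.3°) between the endpoints.
Interpolate at f = 3/4 with slerp weights a = sin((1−f)δ)/sin δ ≈ 0.251, b = sin(fδ)/sin δ ≈ 0.752.
p = a·p₁ + b·p₂ ≈ (0.076, -0.742, 0.666); φ = arcsin(p_z) ≈ 41.75°, λ = atan2(p_y, p_x) ≈ -84.16°.

≈ lat 41.8°, lon -84.2°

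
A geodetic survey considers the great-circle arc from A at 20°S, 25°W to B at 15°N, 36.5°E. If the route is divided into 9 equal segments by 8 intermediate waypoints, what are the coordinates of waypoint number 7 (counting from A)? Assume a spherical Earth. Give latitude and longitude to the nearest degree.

Convert each endpoint to a unit vector on the sphere (x = cos φ cos λ, y = cos φ sin λ, z = sin φ).
The central angle between the endpoints is δ = arccos(p₁·p₂) ≈ 1.219 rad (69.8°).
Interpolate at f = 7/9 with slerp weights a = sin((1−f)δ)/sin δ ≈ 0.285, b = sin(fδ)/sin δ ≈ 0.865.
p = a·p₁ + b·p₂ ≈ (0.915, 0.384, 0.126); φ = arcsin(p_z) ≈ 7.27°, λ = atan2(p_y, p_x) ≈ 22.77°.

≈ 7°N, 23°E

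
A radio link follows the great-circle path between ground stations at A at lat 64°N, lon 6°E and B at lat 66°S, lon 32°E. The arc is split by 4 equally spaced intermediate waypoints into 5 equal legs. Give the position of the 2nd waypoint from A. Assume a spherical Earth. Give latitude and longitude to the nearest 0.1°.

Convert each endpoint to a unit vector on the sphere (x = cos φ cos λ, y = cos φ sin λ, z = sin φ).
The central angle between the endpoints is δ = arccos(p₁·p₂) ≈ 2.293 rad (131.4°).
Interpolate at f = 2/5 with slerp weights a = sin((1−f)δ)/sin δ ≈ 1.307, b = sin(fδ)/sin δ ≈ 1.058.
p = a·p₁ + b·p₂ ≈ (0.935, 0.288, 0.209); φ = arcsin(p_z) ≈ 12.04°, λ = atan2(p_y, p_x) ≈ 17.12°.

≈ lat 12.0°N, lon 17.1°E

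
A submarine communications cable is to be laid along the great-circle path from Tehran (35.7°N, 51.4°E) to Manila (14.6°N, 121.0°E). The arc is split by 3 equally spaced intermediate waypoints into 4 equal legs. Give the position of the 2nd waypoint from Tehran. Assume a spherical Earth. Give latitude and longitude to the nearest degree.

Convert each endpoint to a unit vector on the sphere (x = cos φ cos λ, y = cos φ sin λ, z = sin φ).
The central angle between the endpoints is δ = arccos(p₁·p₂) ≈ 1.136 rad (65.1°).
Interpolate at f = 2/4 with slerp weights a = sin((1−f)δ)/sin δ ≈ 0.593, b = sin(fδ)/sin δ ≈ 0.593.
p = a·p₁ + b·p₂ ≈ (0.005, 0.868, 0.496); φ = arcsin(p_z) ≈ 29.71°, λ = atan2(p_y, p_x) ≈ 89.68°.

≈ 30°N, 90°E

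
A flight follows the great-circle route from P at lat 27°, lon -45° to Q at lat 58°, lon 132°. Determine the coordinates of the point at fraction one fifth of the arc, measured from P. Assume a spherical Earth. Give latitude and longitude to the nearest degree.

Convert each endpoint to a unit vector on the sphere (x = cos φ cos λ, y = cos φ sin λ, z = sin φ).
The central angle between the endpoints is δ = arccos(p₁·p₂) ≈ 1.657 rad (95.0°).
Interpolate at f = 1/5 with slerp weights a = sin((1−f)δ)/sin δ ≈ 0.974, b = sin(fδ)/sin δ ≈ 0.327.
p = a·p₁ + b·p₂ ≈ (0.498, -0.485, 0.719); φ = arcsin(p_z) ≈ 45.98°, λ = atan2(p_y, p_x) ≈ -44.25°.

≈ lat 46°, lon -44°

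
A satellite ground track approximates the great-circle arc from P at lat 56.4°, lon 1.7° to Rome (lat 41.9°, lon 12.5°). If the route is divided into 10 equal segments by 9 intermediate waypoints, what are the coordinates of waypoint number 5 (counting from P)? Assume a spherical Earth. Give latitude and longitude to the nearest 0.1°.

≈ lat 49.3°, lon 7.9°

The haversine formula gives a central angle δ ≈ 0.281 rad (16.1°) between the endpoints.
Interpolate at f = 5/10 with slerp weights a = sin((1−f)δ)/sin δ ≈ 0.505, b = sin(fδ)/sin δ ≈ 0.505.
p = a·p₁ + b·p₂ ≈ (0.646, 0.090, 0.758); φ = arcsin(p_z) ≈ 49.27°, λ = atan2(p_y, p_x) ≈ 7.90°.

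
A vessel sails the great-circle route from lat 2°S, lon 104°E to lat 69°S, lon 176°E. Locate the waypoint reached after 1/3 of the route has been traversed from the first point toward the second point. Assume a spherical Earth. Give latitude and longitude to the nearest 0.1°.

≈ lat 27.4°S, lon 114.2°E

The haversine formula gives a central angle δ ≈ 1.427 rad (81.8°) between the endpoints.
Interpolate at f = 1/3 with slerp weights a = sin((1−f)δ)/sin δ ≈ 0.823, b = sin(fδ)/sin δ ≈ 0.463.
p = a·p₁ + b·p₂ ≈ (-0.364, 0.809, -0.461); φ = arcsin(p_z) ≈ -27.43°, λ = atan2(p_y, p_x) ≈ 114.24°.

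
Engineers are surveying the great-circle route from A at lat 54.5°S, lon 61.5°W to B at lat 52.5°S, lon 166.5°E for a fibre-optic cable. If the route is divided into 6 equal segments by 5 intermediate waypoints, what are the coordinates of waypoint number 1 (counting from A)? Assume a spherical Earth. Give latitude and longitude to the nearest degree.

Convert each endpoint to a unit vector on the sphere (x = cos φ cos λ, y = cos φ sin λ, z = sin φ).
The central angle between the endpoints is δ = arccos(p₁·p₂) ≈ 1.149 rad (65.8°).
Interpolate at f = 1/6 with slerp weights a = sin((1−f)δ)/sin δ ≈ 0.896, b = sin(fδ)/sin δ ≈ 0.209.
p = a·p₁ + b·p₂ ≈ (0.125, -0.428, -0.895); φ = arcsin(p_z) ≈ -63.54°, λ = atan2(p_y, p_x) ≈ -73.73°.

≈ lat 64°S, lon 74°W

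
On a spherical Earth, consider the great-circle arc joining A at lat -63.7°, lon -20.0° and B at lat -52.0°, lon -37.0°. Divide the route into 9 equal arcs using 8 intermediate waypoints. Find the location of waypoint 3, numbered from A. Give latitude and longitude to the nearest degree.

≈ lat -60°, lon -27°

Convert each endpoint to a unit vector on the sphere (x = cos φ cos λ, y = cos φ sin λ, z = sin φ).
The central angle between the endpoints is δ = arccos(p₁·p₂) ≈ 0.256 rad (14.7°).
Interpolate at f = 3/9 with slerp weights a = sin((1−f)δ)/sin δ ≈ 0.671, b = sin(fδ)/sin δ ≈ 0.337.
p = a·p₁ + b·p₂ ≈ (0.445, -0.226, -0.867); φ = arcsin(p_z) ≈ -60.06°, λ = atan2(p_y, p_x) ≈ -26.97°.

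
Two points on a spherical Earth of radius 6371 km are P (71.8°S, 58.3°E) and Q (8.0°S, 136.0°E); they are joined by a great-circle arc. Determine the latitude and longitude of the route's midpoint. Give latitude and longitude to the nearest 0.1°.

≈ (44.7°S, 119.9°E)

Write both endpoints as unit vectors p₁, p₂ with components (cos φ cos λ, cos φ sin λ, sin φ).
The central angle between the endpoints is δ = arccos(p₁·p₂) ≈ 1.371 rad (78.6°).
Interpolate at f = 1/2 with slerp weights a = sin((1−f)δ)/sin δ ≈ 0.646, b = sin(fδ)/sin δ ≈ 0.646.
p = a·p₁ + b·p₂ ≈ (-0.354, 0.616, -0.704); φ = arcsin(p_z) ≈ -44.72°, λ = atan2(p_y, p_x) ≈ 119.89°.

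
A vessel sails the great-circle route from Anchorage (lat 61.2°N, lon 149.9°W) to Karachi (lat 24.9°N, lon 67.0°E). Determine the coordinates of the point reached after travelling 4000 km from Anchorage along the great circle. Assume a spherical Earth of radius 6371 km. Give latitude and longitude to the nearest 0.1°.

≈ lat 71.2°N, lon 112.7°E

The haversine formula gives a central angle δ ≈ 1.551 rad (88.9°) between the endpoints. The total great-circle distance is δ·R ≈ 1.551 × 6371 ≈ 9883 km, so the target fraction is f = 4000/9883 ≈ 0.405.
Interpolate at f ≈ 0.405 with slerp weights a = sin((1−f)δ)/sin δ ≈ 0.798, b = sin(fδ)/sin δ ≈ 0.588.
p = a·p₁ + b·p₂ ≈ (-0.124, 0.298, 0.947); φ = arcsin(p_z) ≈ 71.17°, λ = atan2(p_y, p_x) ≈ 112.66°.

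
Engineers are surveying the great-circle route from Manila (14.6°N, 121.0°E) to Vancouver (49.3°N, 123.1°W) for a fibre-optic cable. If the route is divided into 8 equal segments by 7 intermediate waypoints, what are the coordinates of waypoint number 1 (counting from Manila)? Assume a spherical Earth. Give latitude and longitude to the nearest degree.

≈ 24°N, 129°E

Write both endpoints as unit vectors p₁, p₂ with components (cos φ cos λ, cos φ sin λ, sin φ).
The central angle between the endpoints is δ = arccos(p₁·p₂) ≈ 1.655 rad (94.8°).
Interpolate at f = 1/8 with slerp weights a = sin((1−f)δ)/sin δ ≈ 0.996, b = sin(fδ)/sin δ ≈ 0.206.
p = a·p₁ + b·p₂ ≈ (-0.570, 0.714, 0.407); φ = arcsin(p_z) ≈ 24.04°, λ = atan2(p_y, p_x) ≈ 128.61°.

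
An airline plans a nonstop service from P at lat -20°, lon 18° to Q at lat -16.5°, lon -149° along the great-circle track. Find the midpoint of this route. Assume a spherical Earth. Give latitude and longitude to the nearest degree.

Convert each endpoint to a unit vector on the sphere (x = cos φ cos λ, y = cos φ sin λ, z = sin φ).
The central angle between the endpoints is δ = arccos(p₁·p₂) ≈ 2.467 rad (141.3°).
Interpolate at f = 1/2 with slerp weights a = sin((1−f)δ)/sin δ ≈ 1.510, b = sin(fδ)/sin δ ≈ 1.510.
p = a·p₁ + b·p₂ ≈ (0.108, -0.307, -0.945); φ = arcsin(p_z) ≈ -70.98°, λ = atan2(p_y, p_x) ≈ -70.55°.

≈ lat -71°, lon -71°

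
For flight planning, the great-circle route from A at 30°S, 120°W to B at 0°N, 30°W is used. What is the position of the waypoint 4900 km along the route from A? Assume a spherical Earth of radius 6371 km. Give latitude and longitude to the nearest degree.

Convert each endpoint to a unit vector on the sphere (x = cos φ cos λ, y = cos φ sin λ, z = sin φ).
The central angle between the endpoints is δ = arccos(p₁·p₂) ≈ 1.571 rad (90.0°). The total great-circle distance is δ·R ≈ 1.571 × 6371 ≈ 10008 km, so the target fraction is f = 4900/10008 ≈ 0.490.
Interpolate at f ≈ 0.490 with slerp weights a = sin((1−f)δ)/sin δ ≈ 0.719, b = sin(fδ)/sin δ ≈ 0.695.
p = a·p₁ + b·p₂ ≈ (0.291, -0.887, -0.359); φ = arcsin(p_z) ≈ -21.06°, λ = atan2(p_y, p_x) ≈ -71.82°.

≈ 21°S, 72°W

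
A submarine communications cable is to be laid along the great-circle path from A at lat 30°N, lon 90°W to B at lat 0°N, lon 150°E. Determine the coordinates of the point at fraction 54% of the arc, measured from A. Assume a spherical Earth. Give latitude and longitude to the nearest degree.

≈ lat 26°N, lon 162°W

Write both endpoints as unit vectors p₁, p₂ with components (cos φ cos λ, cos φ sin λ, sin φ).
The central angle between the endpoints is δ = arccos(p₁·p₂) ≈ 2.019 rad (115.7°).
Interpolate at f = 0.54 with slerp weights a = sin((1−f)δ)/sin δ ≈ 0.888, b = sin(fδ)/sin δ ≈ 0.984.
p = a·p₁ + b·p₂ ≈ (-0.852, -0.278, 0.444); φ = arcsin(p_z) ≈ 26.37°, λ = atan2(p_y, p_x) ≈ -161.96°.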